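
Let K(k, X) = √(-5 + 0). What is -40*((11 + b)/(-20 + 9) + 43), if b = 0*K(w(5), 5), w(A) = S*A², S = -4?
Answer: -1680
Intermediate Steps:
w(A) = -4*A²
K(k, X) = I*√5 (K(k, X) = √(-5) = I*√5)
b = 0 (b = 0*(I*√5) = 0)
-40*((11 + b)/(-20 + 9) + 43) = -40*((11 + 0)/(-20 + 9) + 43) = -40*(11/(-11) + 43) = -40*(11*(-1/11) + 43) = -40*(-1 + 43) = -40*42 = -1680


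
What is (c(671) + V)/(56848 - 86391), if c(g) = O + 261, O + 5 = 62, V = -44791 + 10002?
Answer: 34471/29543 ≈ 1.1668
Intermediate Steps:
V = -34789
O = 57 (O = -5 + 62 = 57)
c(g) = 318 (c(g) = 57 + 261 = 318)
(c(671) + V)/(56848 - 86391) = (318 - 34789)/(56848 - 86391) = -34471/(-29543) = -34471*(-1/29543) = 34471/29543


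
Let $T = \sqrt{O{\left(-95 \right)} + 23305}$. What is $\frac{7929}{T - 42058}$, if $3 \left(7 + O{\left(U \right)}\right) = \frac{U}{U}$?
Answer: $- \frac{1000433646}{5306556197} - \frac{7929 \sqrt{209685}}{5306556197} \approx -0.18921$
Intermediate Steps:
$O{\left(U \right)} = - \frac{20}{3}$ ($O{\left(U \right)} = -7 + \frac{U \frac{1}{U}}{3} = -7 + \frac{1}{3} \cdot 1 = -7 + \frac{1}{3} = - \frac{20}{3}$)
$T = \frac{\sqrt{209685}}{3}$ ($T = \sqrt{- \frac{20}{3} + 23305} = \sqrt{\frac{69895}{3}} = \frac{\sqrt{209685}}{3} \approx 152.64$)
$\frac{7929}{T - 42058} = \frac{7929}{\frac{\sqrt{209685}}{3} - 42058} = \frac{7929}{-42058 + \frac{\sqrt{209685}}{3}}$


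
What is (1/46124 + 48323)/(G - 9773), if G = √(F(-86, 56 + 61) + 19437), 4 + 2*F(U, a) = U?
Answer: -21782551567969/4404479326988 - 4457700106*√303/1101119831747 ≈ -5.0160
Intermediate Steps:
F(U, a) = -2 + U/2
G = 8*√303 (G = √((-2 + (½)*(-86)) + 19437) = √((-2 - 43) + 19437) = √(-45 + 19437) = √19392 = 8*√303 ≈ 139.26)
(1/46124 + 48323)/(G - 9773) = (1/46124 + 48323)/(8*√303 - 9773) = (1/46124 + 48323)/(-9773 + 8*√303) = 2228850053/(46124*(-9773 + 8*√303))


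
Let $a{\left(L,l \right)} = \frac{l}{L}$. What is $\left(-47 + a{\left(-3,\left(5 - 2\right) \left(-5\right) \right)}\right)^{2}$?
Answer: $1764$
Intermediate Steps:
$\left(-47 + a{\left(-3,\left(5 - 2\right) \left(-5\right) \right)}\right)^{2} = \left(-47 + \frac{\left(5 - 2\right) \left(-5\right)}{-3}\right)^{2} = \left(-47 + 3 \left(-5\right) \left(- \frac{1}{3}\right)\right)^{2} = \left(-47 - -5\right)^{2} = \left(-47 + 5\right)^{2} = \left(-42\right)^{2} = 1764$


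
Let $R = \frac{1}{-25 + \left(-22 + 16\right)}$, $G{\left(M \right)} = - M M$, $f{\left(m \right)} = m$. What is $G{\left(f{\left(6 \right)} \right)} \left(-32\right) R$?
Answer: $- \frac{1152}{31} \approx -37.161$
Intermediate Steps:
$G{\left(M \right)} = - M^{2}$
$R = - \frac{1}{31}$ ($R = \frac{1}{-25 - 6} = \frac{1}{-31} = - \frac{1}{31} \approx -0.032258$)
$G{\left(f{\left(6 \right)} \right)} \left(-32\right) R = - 6^{2} \left(-32\right) \left(- \frac{1}{31}\right) = \left(-1\right) 36 \left(-32\right) \left(- \frac{1}{31}\right) = \left(-36\right) \left(-32\right) \left(- \frac{1}{31}\right) = 1152 \left(- \frac{1}{31}\right) = - \frac{1152}{31}$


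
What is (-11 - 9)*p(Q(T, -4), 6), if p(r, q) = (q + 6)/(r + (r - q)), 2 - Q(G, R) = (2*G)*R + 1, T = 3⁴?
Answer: -60/323 ≈ -0.18576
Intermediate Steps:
T = 81
Q(G, R) = 1 - 2*G*R (Q(G, R) = 2 - ((2*G)*R + 1) = 2 - (2*G*R + 1) = 2 - (1 + 2*G*R) = 2 + (-1 - 2*G*R) = 1 - 2*G*R)
p(r, q) = (6 + q)/(-q + 2*r)
(-11 - 9)*p(Q(T, -4), 6) = (-11 - 9)*((-6 - 1*6)/(6 - 2*(1 - 2*81*(-4)))) = -20*(-6 - 6)/(6 - 2*(1 + 648)) = -20*(-12)/(6 - 2*649) = -20*(-12)/(6 - 1298) = -20*(-12)/(-1292) = -(-5)*(-12)/323 = -20*3/323 = -60/323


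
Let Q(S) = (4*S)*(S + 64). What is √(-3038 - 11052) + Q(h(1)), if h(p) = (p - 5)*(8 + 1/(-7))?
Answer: -200640/49 + I*√14090 ≈ -4094.7 + 118.7*I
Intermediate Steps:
h(p) = -275/7 + 55*p/7 (h(p) = (-5 + p)*(8 - ⅐) = (-5 + p)*(55/7) = -275/7 + 55*p/7)
Q(S) = 4*S*(64 + S) (Q(S) = (4*S)*(64 + S) = 4*S*(64 + S))
√(-3038 - 11052) + Q(h(1)) = √(-3038 - 11052) + 4*(-275/7 + (55/7)*1)*(64 + (-275/7 + (55/7)*1)) = √(-14090) + 4*(-275/7 + 55/7)*(64 + (-275/7 + 55/7)) = I*√14090 + 4*(-220/7)*(64 - 220/7) = I*√14090 + 4*(-220/7)*(228/7) = I*√14090 - 200640/49 = -200640/49 + I*√14090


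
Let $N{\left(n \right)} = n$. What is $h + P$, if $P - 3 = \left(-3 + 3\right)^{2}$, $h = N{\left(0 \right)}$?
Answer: $3$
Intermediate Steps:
$h = 0$
$P = 3$ ($P = 3 + \left(-3 + 3\right)^{2} = 3 + 0^{2} = 3 + 0 = 3$)
$h + P = 0 + 3 = 3$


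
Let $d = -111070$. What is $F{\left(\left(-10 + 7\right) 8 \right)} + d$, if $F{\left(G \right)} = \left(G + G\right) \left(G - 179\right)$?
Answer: $-101326$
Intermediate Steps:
$F{\left(G \right)} = 2 G \left(-179 + G\right)$
$F{\left(\left(-10 + 7\right) 8 \right)} + d = 2 \left(-10 + 7\right) 8 \left(-179 + \left(-10 + 7\right) 8\right) - 111070 = 2 \left(\left(-3\right) 8\right) \left(-179 - 24\right) - 111070 = 2 \left(-24\right) \left(-179 - 24\right) - 111070 = 2 \left(-24\right) \left(-203\right) - 111070 = 9744 - 111070 = -101326$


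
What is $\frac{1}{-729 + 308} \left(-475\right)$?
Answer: $\frac{475}{421} \approx 1.1283$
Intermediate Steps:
$\frac{1}{-729 + 308} \left(-475\right) = \frac{1}{-421} \left(-475\right) = \left(- \frac{1}{421}\right) \left(-475\right) = \frac{475}{421}$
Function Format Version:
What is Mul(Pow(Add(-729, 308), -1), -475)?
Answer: Rational(475, 421) ≈ 1.1283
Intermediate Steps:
Mul(Pow(Add(-729, 308), -1), -475) = Mul(Pow(-421, -1), -475) = Mul(Rational(-1, 421), -475) = Rational(475, 421)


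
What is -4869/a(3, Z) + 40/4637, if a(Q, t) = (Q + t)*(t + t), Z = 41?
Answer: -22433233/16730296 ≈ -1.3409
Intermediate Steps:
a(Q, t) = 2*t*(Q + t) (a(Q, t) = (Q + t)*(2*t) = 2*t*(Q + t))
-4869/a(3, Z) + 40/4637 = -4869*1/(82*(3 + 41)) + 40/4637 = -4869/(2*41*44) + 40*(1/4637) = -4869/3608 + 40/4637 = -22433233/16730296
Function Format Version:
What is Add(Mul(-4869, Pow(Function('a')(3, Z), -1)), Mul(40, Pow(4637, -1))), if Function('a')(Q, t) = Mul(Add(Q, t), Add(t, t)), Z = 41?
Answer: Rational(-22433233, 16730296) ≈ -1.3409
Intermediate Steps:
Function('a')(Q, t) = Mul(2, t, Add(Q, t)) (Function('a')(Q, t) = Mul(Add(Q, t), Mul(2, t)) = Mul(2, t, Add(Q, t)))
Add(Mul(-4869, Pow(Function('a')(3, Z), -1)), Mul(40, Pow(4637, -1))) = Add(Mul(-4869, Pow(Mul(2, 41, Add(3, 41)), -1)), Mul(40, Pow(4637, -1))) = Add(Mul(-4869, Pow(Mul(2, 41, 44), -1)), Mul(40, Rational(1, 4637))) = Add(Mul(-4869, Pow(3608, -1)), Rational(40, 4637)) = Add(Mul(-4869, Rational(1, 3608)), Rational(40, 4637)) = Add(Rational(-4869, 3608), Rational(40, 4637)) = Rational(-22433233, 16730296)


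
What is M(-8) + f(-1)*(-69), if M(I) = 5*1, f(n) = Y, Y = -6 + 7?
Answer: -64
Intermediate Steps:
Y = 1
f(n) = 1
M(I) = 5
M(-8) + f(-1)*(-69) = 5 + 1*(-69) = 5 - 69 = -64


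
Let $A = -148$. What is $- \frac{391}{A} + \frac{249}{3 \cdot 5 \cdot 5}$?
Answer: $\frac{22059}{3700} \approx 5.9619$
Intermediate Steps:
$- \frac{391}{A} + \frac{249}{3 \cdot 5 \cdot 5} = - \frac{391}{-148} + \frac{249}{3 \cdot 5 \cdot 5} = \left(-391\right) \left(- \frac{1}{148}\right) + \frac{249}{15 \cdot 5} = \frac{391}{148} + \frac{249}{75} = \frac{391}{148} + 249 \cdot \frac{1}{75} = \frac{391}{148} + \frac{83}{25} = \frac{22059}{3700}$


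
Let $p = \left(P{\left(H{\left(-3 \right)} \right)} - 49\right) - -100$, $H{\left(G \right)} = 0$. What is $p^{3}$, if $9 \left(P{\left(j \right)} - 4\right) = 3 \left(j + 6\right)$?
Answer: $185193$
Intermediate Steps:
$P{\left(j \right)} = 6 + \frac{j}{3}$ ($P{\left(j \right)} = 4 + \frac{3 \left(j + 6\right)}{9} = 4 + \frac{3 \left(6 + j\right)}{9} = 4 + \frac{18 + 3 j}{9} = 4 + \left(2 + \frac{j}{3}\right) = 6 + \frac{j}{3}$)
$p = 57$ ($p = \left(\left(6 + \frac{1}{3} \cdot 0\right) - 49\right) - -100 = \left(\left(6 + 0\right) - 49\right) + 100 = \left(6 - 49\right) + 100 = -43 + 100 = 57$)
$p^{3} = 57^{3} = 185193$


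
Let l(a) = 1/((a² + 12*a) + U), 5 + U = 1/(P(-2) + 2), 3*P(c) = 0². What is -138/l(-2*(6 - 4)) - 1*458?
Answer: 4579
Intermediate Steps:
P(c) = 0 (P(c) = (⅓)*0² = (⅓)*0 = 0)
U = -9/2 (U = -5 + 1/(0 + 2) = -5 + 1/2 = -5 + ½ = -9/2 ≈ -4.5000)
l(a) = 1/(-9/2 + a² + 12*a) (l(a) = 1/((a² + 12*a) - 9/2) = 1/(-9/2 + a² + 12*a))
-138/l(-2*(6 - 4)) - 1*458 = -(-7245 + 552*(6 - 4)²) - 1*458 = -138/(2/(-9 + 2*(-2*2)² + 24*(-2*2))) - 458 = -138/(2/(-9 + 2*(-4)² + 24*(-4))) - 458 = -138/(2/(-9 + 2*16 - 96)) - 458 = -138/(2/(-9 + 32 - 96)) - 458 = -138/(2/(-73)) - 458 = -138/(2*(-1/73)) - 458 = -138/(-2/73) - 458 = -138*(-73/2) - 458 = 5037 - 458 = 4579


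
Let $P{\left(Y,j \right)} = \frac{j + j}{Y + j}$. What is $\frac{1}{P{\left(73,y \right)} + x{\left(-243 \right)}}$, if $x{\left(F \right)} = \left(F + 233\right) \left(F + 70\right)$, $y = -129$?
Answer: $\frac{28}{48569} \approx 0.0005765$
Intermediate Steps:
$x{\left(F \right)} = \left(70 + F\right) \left(233 + F\right)$ ($x{\left(F \right)} = \left(233 + F\right) \left(70 + F\right) = \left(70 + F\right) \left(233 + F\right)$)
$P{\left(Y,j \right)} = \frac{2 j}{Y + j}$
$\frac{1}{P{\left(73,y \right)} + x{\left(-243 \right)}} = \frac{1}{2 \left(-129\right) \frac{1}{73 - 129} + \left(16310 + \left(-243\right)^{2} + 303 \left(-243\right)\right)} = \frac{1}{2 \left(-129\right) \frac{1}{-56} + \left(16310 + 59049 - 73629\right)} = \frac{1}{2 \left(-129\right) \left(- \frac{1}{56}\right) + 1730} = \frac{1}{\frac{129}{28} + 1730} = \frac{1}{\frac{48569}{28}} = \frac{28}{48569}$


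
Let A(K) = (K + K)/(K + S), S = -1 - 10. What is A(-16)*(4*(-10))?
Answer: -1280/27 ≈ -47.407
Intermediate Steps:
S = -11
A(K) = 2*K/(-11 + K) (A(K) = (K + K)/(K - 11) = (2*K)/(-11 + K) = 2*K/(-11 + K))
A(-16)*(4*(-10)) = (2*(-16)/(-11 - 16))*(4*(-10)) = (2*(-16)/(-27))*(-40) = (2*(-16)*(-1/27))*(-40) = (32/27)*(-40) = -1280/27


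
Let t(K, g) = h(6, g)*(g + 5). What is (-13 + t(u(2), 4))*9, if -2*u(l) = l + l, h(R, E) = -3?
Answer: -360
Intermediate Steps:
u(l) = -l (u(l) = -(l + l)/2 = -l)
t(K, g) = -15 - 3*g (t(K, g) = -3*(g + 5) = -3*(5 + g) = -15 - 3*g)
(-13 + t(u(2), 4))*9 = (-13 + (-15 - 3*4))*9 = (-13 + (-15 - 12))*9 = (-13 - 27)*9 = -40*9 = -360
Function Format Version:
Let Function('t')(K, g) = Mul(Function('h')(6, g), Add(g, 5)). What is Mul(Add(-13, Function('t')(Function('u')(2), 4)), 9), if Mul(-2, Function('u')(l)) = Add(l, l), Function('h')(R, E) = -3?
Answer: -360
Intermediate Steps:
Function('u')(l) = Mul(-1, l) (Function('u')(l) = Mul(Rational(-1, 2), Add(l, l)) = Mul(Rational(-1, 2), Mul(2, l)) = Mul(-1, l))
Function('t')(K, g) = Add(-15, Mul(-3, g)) (Function('t')(K, g) = Mul(-3, Add(g, 5)) = Mul(-3, Add(5, g)) = Add(-15, Mul(-3, g)))
Mul(Add(-13, Function('t')(Function('u')(2), 4)), 9) = Mul(Add(-13, Add(-15, Mul(-3, 4))), 9) = Mul(Add(-13, Add(-15, -12)), 9) = Mul(Add(-13, -27), 9) = Mul(-40, 9) = -360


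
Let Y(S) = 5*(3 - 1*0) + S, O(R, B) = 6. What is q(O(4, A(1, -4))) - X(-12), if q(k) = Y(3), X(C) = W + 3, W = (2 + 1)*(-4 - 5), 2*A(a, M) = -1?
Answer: 42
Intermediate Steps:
A(a, M) = -1/2 (A(a, M) = (1/2)*(-1) = -1/2)
W = -27 (W = 3*(-9) = -27)
Y(S) = 15 + S (Y(S) = 5*(3 + 0) + S = 5*3 + S = 15 + S)
X(C) = -24 (X(C) = -27 + 3 = -24)
q(k) = 18 (q(k) = 15 + 3 = 18)
q(O(4, A(1, -4))) - X(-12) = 18 - 1*(-24) = 18 + 24 = 42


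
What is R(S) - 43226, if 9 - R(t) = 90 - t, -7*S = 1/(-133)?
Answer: -40318816/931 ≈ -43307.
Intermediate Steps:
S = 1/931 (S = -⅐/(-133) = -⅐*(-1/133) = 1/931 ≈ 0.0010741)
R(t) = -81 + t (R(t) = 9 - (90 - t) = 9 + (-90 + t) = -81 + t)
R(S) - 43226 = (-81 + 1/931) - 43226 = -75410/931 - 43226 = -40318816/931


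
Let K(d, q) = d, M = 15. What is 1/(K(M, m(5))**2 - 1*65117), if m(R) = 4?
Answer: -1/64892 ≈ -1.5410e-5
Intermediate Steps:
1/(K(M, m(5))**2 - 1*65117) = 1/(15**2 - 1*65117) = 1/(225 - 65117) = 1/(-64892) = -1/64892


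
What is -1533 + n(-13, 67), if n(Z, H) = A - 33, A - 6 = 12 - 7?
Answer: -1555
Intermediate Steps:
A = 11 (A = 6 + (12 - 7) = 6 + 5 = 11)
n(Z, H) = -22 (n(Z, H) = 11 - 33 = -22)
-1533 + n(-13, 67) = -1533 - 22 = -1555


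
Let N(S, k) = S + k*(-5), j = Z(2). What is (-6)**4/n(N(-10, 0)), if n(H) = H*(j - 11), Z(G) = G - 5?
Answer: 324/35 ≈ 9.2571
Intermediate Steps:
Z(G) = -5 + G
j = -3 (j = -5 + 2 = -3)
N(S, k) = S - 5*k
n(H) = -14*H (n(H) = H*(-3 - 11) = H*(-14) = -14*H)
(-6)**4/n(N(-10, 0)) = (-6)**4/((-14*(-10 - 5*0))) = 1296/((-14*(-10 + 0))) = 1296/((-14*(-10))) = 1296/140 = 1296*(1/140) = 324/35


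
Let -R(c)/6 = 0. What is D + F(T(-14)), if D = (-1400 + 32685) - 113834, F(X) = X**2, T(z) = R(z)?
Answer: -82549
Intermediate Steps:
R(c) = 0 (R(c) = -6*0 = 0)
T(z) = 0
D = -82549 (D = 31285 - 113834 = -82549)
D + F(T(-14)) = -82549 + 0**2 = -82549 + 0 = -82549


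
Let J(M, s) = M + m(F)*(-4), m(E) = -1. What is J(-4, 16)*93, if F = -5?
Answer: 0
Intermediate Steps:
J(M, s) = 4 + M (J(M, s) = M - 1*(-4) = M + 4 = 4 + M)
J(-4, 16)*93 = (4 - 4)*93 = 0*93 = 0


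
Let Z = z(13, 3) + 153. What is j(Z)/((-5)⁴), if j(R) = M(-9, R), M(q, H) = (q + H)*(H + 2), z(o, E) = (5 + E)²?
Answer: 45552/625 ≈ 72.883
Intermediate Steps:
Z = 217 (Z = (5 + 3)² + 153 = 8² + 153 = 64 + 153 = 217)
M(q, H) = (2 + H)*(H + q) (M(q, H) = (H + q)*(2 + H) = (2 + H)*(H + q))
j(R) = -18 + R² - 7*R (j(R) = R² + 2*R + 2*(-9) + R*(-9) = R² + 2*R - 18 - 9*R = -18 + R² - 7*R)
j(Z)/((-5)⁴) = (-18 + 217² - 7*217)/((-5)⁴) = (-18 + 47089 - 1519)/625 = 45552*(1/625) = 45552/625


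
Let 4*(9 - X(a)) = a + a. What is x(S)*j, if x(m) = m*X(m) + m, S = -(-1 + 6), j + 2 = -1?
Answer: 375/2 ≈ 187.50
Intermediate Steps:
j = -3 (j = -2 - 1 = -3)
X(a) = 9 - a/2 (X(a) = 9 - (a + a)/4 = 9 - a/2)
S = -5 (S = -1*5 = -5)
x(m) = m + m*(9 - m/2) (x(m) = m*(9 - m/2) + m = m + m*(9 - m/2))
x(S)*j = ((1/2)*(-5)*(20 - 1*(-5)))*(-3) = ((1/2)*(-5)*(20 + 5))*(-3) = ((1/2)*(-5)*25)*(-3) = -125/2*(-3) = 375/2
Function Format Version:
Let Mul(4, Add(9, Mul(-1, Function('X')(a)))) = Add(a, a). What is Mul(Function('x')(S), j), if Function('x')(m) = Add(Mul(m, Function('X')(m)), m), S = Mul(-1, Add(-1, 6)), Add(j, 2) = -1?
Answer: Rational(375, 2) ≈ 187.50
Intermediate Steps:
j = -3 (j = Add(-2, -1) = -3)
Function('X')(a) = Add(9, Mul(Rational(-1, 2), a)) (Function('X')(a) = Add(9, Mul(Rational(-1, 4), Add(a, a))) = Add(9, Mul(Rational(-1, 4), Mul(2, a))) = Add(9, Mul(Rational(-1, 2), a)))
S = -5 (S = Mul(-1, 5) = -5)
Function('x')(m) = Add(m, Mul(m, Add(9, Mul(Rational(-1, 2), m)))) (Function('x')(m) = Add(Mul(m, Add(9, Mul(Rational(-1, 2), m))), m) = Add(m, Mul(m, Add(9, Mul(Rational(-1, 2), m)))))
Mul(Function('x')(S), j) = Mul(Mul(Rational(1, 2), -5, Add(20, Mul(-1, -5))), -3) = Mul(Mul(Rational(1, 2), -5, Add(20, 5)), -3) = Mul(Mul(Rational(1, 2), -5, 25), -3) = Mul(Rational(-125, 2), -3) = Rational(375, 2)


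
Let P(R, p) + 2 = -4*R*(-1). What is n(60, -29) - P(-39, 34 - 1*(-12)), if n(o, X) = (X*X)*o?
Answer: 50618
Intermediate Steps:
n(o, X) = o*X² (n(o, X) = X²*o = o*X²)
P(R, p) = -2 + 4*R (P(R, p) = -2 - 4*R*(-1) = -2 + 4*R)
n(60, -29) - P(-39, 34 - 1*(-12)) = 60*(-29)² - (-2 + 4*(-39)) = 60*841 - (-2 - 156) = 50460 - 1*(-158) = 50460 + 158 = 50618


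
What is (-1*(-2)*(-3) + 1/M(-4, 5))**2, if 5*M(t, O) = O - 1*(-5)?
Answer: 121/4 ≈ 30.250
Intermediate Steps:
M(t, O) = 1 + O/5 (M(t, O) = (O - 1*(-5))/5 = (O + 5)/5 = (5 + O)/5 = 1 + O/5)
(-1*(-2)*(-3) + 1/M(-4, 5))**2 = (-1*(-2)*(-3) + 1/(1 + (1/5)*5))**2 = (2*(-3) + 1/(1 + 1))**2 = (-6 + 1/2)**2 = (-11/2)**2 = 121/4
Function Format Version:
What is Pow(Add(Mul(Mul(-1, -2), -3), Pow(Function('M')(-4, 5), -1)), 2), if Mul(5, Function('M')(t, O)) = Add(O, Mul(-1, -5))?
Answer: Rational(121, 4) ≈ 30.250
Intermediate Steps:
Function('M')(t, O) = Add(1, Mul(Rational(1, 5), O)) (Function('M')(t, O) = Mul(Rational(1, 5), Add(O, Mul(-1, -5))) = Mul(Rational(1, 5), Add(O, 5)) = Mul(Rational(1, 5), Add(5, O)) = Add(1, Mul(Rational(1, 5), O)))
Pow(Add(Mul(Mul(-1, -2), -3), Pow(Function('M')(-4, 5), -1)), 2) = Pow(Add(Mul(Mul(-1, -2), -3), Pow(Add(1, Mul(Rational(1, 5), 5)), -1)), 2) = Pow(Add(Mul(2, -3), Pow(Add(1, 1), -1)), 2) = Pow(Add(-6, Pow(2, -1)), 2) = Pow(Add(-6, Rational(1, 2)), 2) = Pow(Rational(-11, 2), 2) = Rational(121, 4)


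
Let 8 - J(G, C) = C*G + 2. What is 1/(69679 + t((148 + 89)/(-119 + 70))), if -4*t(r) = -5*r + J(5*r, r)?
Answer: 4802/334702745 ≈ 1.4347e-5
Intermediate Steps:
J(G, C) = 6 - C*G (J(G, C) = 8 - (C*G + 2) = 8 - (2 + C*G) = 8 + (-2 - C*G) = 6 - C*G)
t(r) = -3/2 + 5*r/4 + 5*r²/4 (t(r) = -(-5*r + (6 - r*5*r))/4 = -(-5*r + (6 - 5*r²))/4 = -(6 - 5*r - 5*r²)/4 = -3/2 + 5*r/4 + 5*r²/4)
1/(69679 + t((148 + 89)/(-119 + 70))) = 1/(69679 + (-3/2 + 5*((148 + 89)/(-119 + 70))/4 + 5*((148 + 89)/(-119 + 70))²/4)) = 1/(69679 + (-3/2 + 5*(237/(-49))/4 + 5*(237/(-49))²/4)) = 1/(69679 + (-3/2 + 5*(237*(-1/49))/4 + 5*(237*(-1/49))²/4)) = 1/(69679 + (-3/2 + (5/4)*(-237/49) + 5*(-237/49)²/4)) = 1/(69679 + (-3/2 - 1185/196 + (5/4)*(56169/2401))) = 1/(69679 + (-3/2 - 1185/196 + 280845/9604)) = 1/(69679 + 104187/4802) = 1/(334702745/4802) = 4802/334702745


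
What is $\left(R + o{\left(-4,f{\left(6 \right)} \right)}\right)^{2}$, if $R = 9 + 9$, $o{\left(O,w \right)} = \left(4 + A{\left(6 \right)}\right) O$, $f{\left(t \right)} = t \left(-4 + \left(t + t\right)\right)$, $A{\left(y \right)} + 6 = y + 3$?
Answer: $100$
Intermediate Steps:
$A{\left(y \right)} = -3 + y$ ($A{\left(y \right)} = -6 + \left(y + 3\right) = -6 + \left(3 + y\right) = -3 + y$)
$f{\left(t \right)} = t \left(-4 + 2 t\right)$
$o{\left(O,w \right)} = 7 O$ ($o{\left(O,w \right)} = \left(4 + \left(-3 + 6\right)\right) O = \left(4 + 3\right) O = 7 O$)
$R = 18$
$\left(R + o{\left(-4,f{\left(6 \right)} \right)}\right)^{2} = \left(18 + 7 \left(-4\right)\right)^{2} = \left(18 - 28\right)^{2} = \left(-10\right)^{2} = 100$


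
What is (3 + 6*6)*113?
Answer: 4407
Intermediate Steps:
(3 + 6*6)*113 = (3 + 36)*113 = 39*113 = 4407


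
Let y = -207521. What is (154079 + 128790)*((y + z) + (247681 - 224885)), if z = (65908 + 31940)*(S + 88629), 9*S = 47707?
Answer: 2599751720434599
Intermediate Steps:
S = 47707/9 (S = (⅑)*47707 = 47707/9 ≈ 5300.8)
z = 9190840896 (z = (65908 + 31940)*(47707/9 + 88629) = 97848*(845368/9) = 9190840896)
(154079 + 128790)*((y + z) + (247681 - 224885)) = (154079 + 128790)*((-207521 + 9190840896) + (247681 - 224885)) = 282869*(9190633375 + 22796) = 282869*9190656171 = 2599751720434599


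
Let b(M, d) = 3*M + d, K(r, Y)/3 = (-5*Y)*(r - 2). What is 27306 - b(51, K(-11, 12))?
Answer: 24813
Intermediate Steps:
K(r, Y) = -15*Y*(-2 + r) (K(r, Y) = 3*((-5*Y)*(r - 2)) = 3*((-5*Y)*(-2 + r)) = 3*(-5*Y*(-2 + r)) = -15*Y*(-2 + r))
b(M, d) = d + 3*M
27306 - b(51, K(-11, 12)) = 27306 - (15*12*(2 - 1*(-11)) + 3*51) = 27306 - (15*12*(2 + 11) + 153) = 27306 - (15*12*13 + 153) = 27306 - (2340 + 153) = 27306 - 1*2493 = 27306 - 2493 = 24813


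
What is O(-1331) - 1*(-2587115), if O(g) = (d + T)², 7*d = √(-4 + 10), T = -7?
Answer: 126771042/49 - 2*√6 ≈ 2.5872e+6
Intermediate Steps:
d = √6/7 (d = √(-4 + 10)/7 = √6/7 ≈ 0.34993)
O(g) = (-7 + √6/7)² (O(g) = (√6/7 - 7)² = (-7 + √6/7)²)
O(-1331) - 1*(-2587115) = (49 - √6)²/49 - 1*(-2587115) = (49 - √6)²/49 + 2587115 = 2587115 + (49 - √6)²/49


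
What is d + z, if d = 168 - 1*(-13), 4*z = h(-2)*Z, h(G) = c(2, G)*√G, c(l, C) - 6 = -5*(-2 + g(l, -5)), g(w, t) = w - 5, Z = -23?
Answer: 181 - 713*I*√2/4 ≈ 181.0 - 252.08*I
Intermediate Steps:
g(w, t) = -5 + w
c(l, C) = 41 - 5*l (c(l, C) = 6 - 5*(-2 + (-5 + l)) = 6 - 5*(-7 + l) = 6 + (35 - 5*l) = 41 - 5*l)
h(G) = 31*√G (h(G) = (41 - 5*2)*√G = (41 - 10)*√G = 31*√G)
z = -713*I*√2/4 (z = ((31*√(-2))*(-23))/4 = ((31*(I*√2))*(-23))/4 = ((31*I*√2)*(-23))/4 = (-713*I*√2)/4 = -713*I*√2/4 ≈ -252.08*I)
d = 181 (d = 168 + 13 = 181)
d + z = 181 - 713*I*√2/4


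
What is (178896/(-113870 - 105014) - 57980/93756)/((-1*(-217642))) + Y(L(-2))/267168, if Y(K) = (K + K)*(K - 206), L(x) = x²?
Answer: -180928081272181/29879661342658809 ≈ -0.0060552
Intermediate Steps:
Y(K) = 2*K*(-206 + K) (Y(K) = (2*K)*(-206 + K) = 2*K*(-206 + K))
(178896/(-113870 - 105014) - 57980/93756)/((-1*(-217642))) + Y(L(-2))/267168 = (178896/(-113870 - 105014) - 57980/93756)/((-1*(-217642))) + (2*(-2)²*(-206 + (-2)²))/267168 = (178896/(-218884) - 57980*1/93756)/217642 + (2*4*(-206 + 4))*(1/267168) = (178896*(-1/218884) - 1115/1803)*(1/217642) + (2*4*(-202))*(1/267168) = (-44724/54721 - 1115/1803)*(1/217642) - 1616*1/267168 = -141651287/98661963*1/217642 - 101/16698 = -141651287/21472986951246 - 101/16698 = -180928081272181/29879661342658809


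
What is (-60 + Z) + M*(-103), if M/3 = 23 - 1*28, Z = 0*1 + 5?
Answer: 1490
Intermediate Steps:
Z = 5 (Z = 0 + 5 = 5)
M = -15 (M = 3*(23 - 1*28) = 3*(23 - 28) = 3*(-5) = -15)
(-60 + Z) + M*(-103) = (-60 + 5) - 15*(-103) = -55 + 1545 = 1490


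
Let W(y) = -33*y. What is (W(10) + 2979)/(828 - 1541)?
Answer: -2649/713 ≈ -3.7153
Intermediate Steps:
(W(10) + 2979)/(828 - 1541) = (-33*10 + 2979)/(828 - 1541) = (-330 + 2979)/(-713) = 2649*(-1/713) = -2649/713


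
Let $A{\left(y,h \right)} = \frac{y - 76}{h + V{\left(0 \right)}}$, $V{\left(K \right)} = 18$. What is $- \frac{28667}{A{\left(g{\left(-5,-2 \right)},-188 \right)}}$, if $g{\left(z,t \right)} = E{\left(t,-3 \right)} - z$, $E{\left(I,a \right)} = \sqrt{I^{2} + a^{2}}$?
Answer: $- \frac{173005345}{2514} - \frac{2436695 \sqrt{13}}{2514} \approx -72312.0$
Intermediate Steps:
$g{\left(z,t \right)} = \sqrt{9 + t^{2}} - z$ ($g{\left(z,t \right)} = \sqrt{t^{2} + \left(-3\right)^{2}} - z = \sqrt{t^{2} + 9} - z = \sqrt{9 + t^{2}} - z$)
$A{\left(y,h \right)} = \frac{-76 + y}{18 + h}$ ($A{\left(y,h \right)} = \frac{y - 76}{h + 18} = \frac{-76 + y}{18 + h}$)
$- \frac{28667}{A{\left(g{\left(-5,-2 \right)},-188 \right)}} = - \frac{28667}{\frac{1}{18 - 188} \left(-76 + \left(\sqrt{9 + \left(-2\right)^{2}} - -5\right)\right)} = - \frac{28667}{\frac{1}{-170} \left(-76 + \left(\sqrt{9 + 4} + 5\right)\right)} = - \frac{28667}{\left(- \frac{1}{170}\right) \left(-76 + \left(\sqrt{13} + 5\right)\right)} = - \frac{28667}{\left(- \frac{1}{170}\right) \left(-76 + \left(5 + \sqrt{13}\right)\right)} = - \frac{28667}{\left(- \frac{1}{170}\right) \left(-71 + \sqrt{13}\right)} = - \frac{28667}{\frac{71}{170} - \frac{\sqrt{13}}{170}}$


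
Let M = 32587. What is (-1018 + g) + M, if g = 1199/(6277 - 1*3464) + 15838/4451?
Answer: 395314699290/12520663 ≈ 31573.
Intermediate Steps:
g = 49889043/12520663 (g = 1199/(6277 - 3464) + 15838*(1/4451) = 1199/2813 + 15838/4451 = 49889043/12520663 ≈ 3.9845)
(-1018 + g) + M = (-1018 + 49889043/12520663) + 32587 = -12696145891/12520663 + 32587 = 395314699290/12520663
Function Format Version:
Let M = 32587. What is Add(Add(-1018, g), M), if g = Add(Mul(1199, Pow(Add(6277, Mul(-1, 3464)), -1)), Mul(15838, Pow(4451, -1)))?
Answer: Rational(395314699290, 12520663) ≈ 31573.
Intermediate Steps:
g = Rational(49889043, 12520663) (g = Add(Mul(1199, Pow(Add(6277, -3464), -1)), Mul(15838, Rational(1, 4451))) = Add(Mul(1199, Pow(2813, -1)), Rational(15838, 4451)) = Add(Mul(1199, Rational(1, 2813)), Rational(15838, 4451)) = Add(Rational(1199, 2813), Rational(15838, 4451)) = Rational(49889043, 12520663) ≈ 3.9845)
Add(Add(-1018, g), M) = Add(Add(-1018, Rational(49889043, 12520663)), 32587) = Add(Rational(-12696145891, 12520663), 32587) = Rational(395314699290, 12520663)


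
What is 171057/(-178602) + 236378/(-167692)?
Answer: -2954269750/1247921941 ≈ -2.3674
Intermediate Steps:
171057/(-178602) + 236378/(-167692) = 171057*(-1/178602) + 236378*(-1/167692) = -57019/59534 - 118189/83846 = -2954269750/1247921941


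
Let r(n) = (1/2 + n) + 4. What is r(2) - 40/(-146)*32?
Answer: 2229/146 ≈ 15.267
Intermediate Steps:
r(n) = 9/2 + n (r(n) = (½ + n) + 4 = 9/2 + n)
r(2) - 40/(-146)*32 = (9/2 + 2) - 40/(-146)*32 = 13/2 - 40*(-1/146)*32 = 13/2 + (20/73)*32 = 13/2 + 640/73 = 2229/146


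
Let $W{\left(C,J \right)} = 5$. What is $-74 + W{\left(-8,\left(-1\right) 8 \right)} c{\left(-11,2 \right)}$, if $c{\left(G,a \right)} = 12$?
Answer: $-14$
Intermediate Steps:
$-74 + W{\left(-8,\left(-1\right) 8 \right)} c{\left(-11,2 \right)} = -74 + 5 \cdot 12 = -74 + 60 = -14$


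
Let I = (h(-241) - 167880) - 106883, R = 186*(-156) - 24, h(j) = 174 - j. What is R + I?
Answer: -303388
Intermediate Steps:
R = -29040 (R = -29016 - 24 = -29040)
I = -274348 (I = ((174 - 1*(-241)) - 167880) - 106883 = ((174 + 241) - 167880) - 106883 = (415 - 167880) - 106883 = -167465 - 106883 = -274348)
R + I = -29040 - 274348 = -303388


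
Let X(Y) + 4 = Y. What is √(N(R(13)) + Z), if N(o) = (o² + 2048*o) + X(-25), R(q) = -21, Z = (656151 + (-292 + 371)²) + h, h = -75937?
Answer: √543859 ≈ 737.47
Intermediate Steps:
X(Y) = -4 + Y
Z = 586455 (Z = (656151 + (-292 + 371)²) - 75937 = (656151 + 79²) - 75937 = (656151 + 6241) - 75937 = 662392 - 75937 = 586455)
N(o) = -29 + o² + 2048*o (N(o) = (o² + 2048*o) + (-4 - 25) = (o² + 2048*o) - 29 = -29 + o² + 2048*o)
√(N(R(13)) + Z) = √((-29 + (-21)² + 2048*(-21)) + 586455) = √((-29 + 441 - 43008) + 586455) = √(-42596 + 586455) = √543859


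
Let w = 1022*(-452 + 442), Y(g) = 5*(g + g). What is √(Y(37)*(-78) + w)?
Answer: 2*I*√9770 ≈ 197.69*I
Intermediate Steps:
Y(g) = 10*g (Y(g) = 5*(2*g) = 10*g)
w = -10220 (w = 1022*(-10) = -10220)
√(Y(37)*(-78) + w) = √((10*37)*(-78) - 10220) = √(370*(-78) - 10220) = √(-28860 - 10220) = √(-39080) = 2*I*√9770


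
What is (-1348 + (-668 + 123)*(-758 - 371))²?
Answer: 376943197849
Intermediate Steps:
(-1348 + (-668 + 123)*(-758 - 371))² = (-1348 - 545*(-1129))² = (-1348 + 615305)² = 613957² = 376943197849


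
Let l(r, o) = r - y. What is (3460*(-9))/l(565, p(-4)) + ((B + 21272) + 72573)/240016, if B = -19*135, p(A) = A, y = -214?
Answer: -66098135/1669397 ≈ -39.594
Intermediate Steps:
l(r, o) = 214 + r (l(r, o) = r - 1*(-214) = r + 214 = 214 + r)
B = -2565
(3460*(-9))/l(565, p(-4)) + ((B + 21272) + 72573)/240016 = (3460*(-9))/(214 + 565) + ((-2565 + 21272) + 72573)/240016 = -31140/779 + (18707 + 72573)*(1/240016) = -31140*1/779 + 91280*(1/240016) = -31140/779 + 815/2143 = -66098135/1669397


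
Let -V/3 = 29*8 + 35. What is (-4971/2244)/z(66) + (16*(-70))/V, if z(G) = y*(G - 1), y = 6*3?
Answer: 108761327/77889240 ≈ 1.3964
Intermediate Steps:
y = 18
z(G) = -18 + 18*G (z(G) = 18*(G - 1) = 18*(-1 + G) = -18 + 18*G)
V = -801 (V = -3*(29*8 + 35) = -3*(232 + 35) = -3*267 = -801)
(-4971/2244)/z(66) + (16*(-70))/V = (-4971/2244)/(-18 + 18*66) + (16*(-70))/(-801) = (-4971*1/2244)/(-18 + 1188) - 1120*(-1/801) = -1657/748/1170 + 1120/801 = -1657/748*1/1170 + 1120/801 = -1657/875160 + 1120/801 = 108761327/77889240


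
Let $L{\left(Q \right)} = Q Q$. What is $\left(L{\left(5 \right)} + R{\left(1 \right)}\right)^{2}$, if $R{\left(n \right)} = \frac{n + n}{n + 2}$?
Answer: $\frac{5929}{9} \approx 658.78$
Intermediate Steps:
$R{\left(n \right)} = \frac{2 n}{2 + n}$
$L{\left(Q \right)} = Q^{2}$
$\left(L{\left(5 \right)} + R{\left(1 \right)}\right)^{2} = \left(5^{2} + 2 \cdot 1 \frac{1}{2 + 1}\right)^{2} = \left(25 + 2 \cdot 1 \cdot \frac{1}{3}\right)^{2} = \left(25 + \frac{2}{3}\right)^{2} = \left(\frac{77}{3}\right)^{2} = \frac{5929}{9}$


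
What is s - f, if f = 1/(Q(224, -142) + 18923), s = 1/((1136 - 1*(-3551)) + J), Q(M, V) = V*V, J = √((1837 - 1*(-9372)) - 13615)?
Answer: 161230394/858756047625 - I*√2406/21970375 ≈ 0.00018775 - 2.2326e-6*I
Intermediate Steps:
J = I*√2406 (J = √((1837 + 9372) - 13615) = √(11209 - 13615) = √(-2406) = I*√2406 ≈ 49.051*I)
Q(M, V) = V²
s = 1/(4687 + I*√2406) (s = 1/((1136 - 1*(-3551)) + I*√2406) = 1/((1136 + 3551) + I*√2406) = 1/(4687 + I*√2406) ≈ 0.00021333 - 2.233e-6*I)
f = 1/39087 (f = 1/((-142)² + 18923) = 1/(20164 + 18923) = 1/39087 ≈ 2.5584e-5)
s - f = (4687/21970375 - I*√2406/21970375) - 1*1/39087 = (4687/21970375 - I*√2406/21970375) - 1/39087 = 161230394/858756047625 - I*√2406/21970375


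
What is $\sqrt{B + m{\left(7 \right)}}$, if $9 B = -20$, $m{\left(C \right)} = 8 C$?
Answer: $\frac{22}{3} \approx 7.3333$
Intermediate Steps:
$B = - \frac{20}{9}$ ($B = \frac{1}{9} \left(-20\right) = - \frac{20}{9} \approx -2.2222$)
$\sqrt{B + m{\left(7 \right)}} = \sqrt{- \frac{20}{9} + 8 \cdot 7} = \sqrt{- \frac{20}{9} + 56} = \sqrt{\frac{484}{9}} = \frac{22}{3}$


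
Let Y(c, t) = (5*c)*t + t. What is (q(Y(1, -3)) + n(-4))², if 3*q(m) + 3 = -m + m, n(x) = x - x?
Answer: 1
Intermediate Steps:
Y(c, t) = t + 5*c*t (Y(c, t) = 5*c*t + t = t + 5*c*t)
n(x) = 0
q(m) = -1 (q(m) = -1 + (-m + m)/3 = -1 + (⅓)*0 = -1 + 0 = -1)
(q(Y(1, -3)) + n(-4))² = (-1 + 0)² = (-1)² = 1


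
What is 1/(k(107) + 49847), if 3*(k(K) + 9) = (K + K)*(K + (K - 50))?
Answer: 3/184610 ≈ 1.6250e-5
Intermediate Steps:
k(K) = -9 + 2*K*(-50 + 2*K)/3 (k(K) = -9 + ((K + K)*(K + (K - 50)))/3 = -9 + ((2*K)*(K + (-50 + K)))/3 = -9 + ((2*K)*(-50 + 2*K))/3 = -9 + (2*K*(-50 + 2*K))/3 = -9 + 2*K*(-50 + 2*K)/3)
1/(k(107) + 49847) = 1/((-9 - 100/3*107 + (4/3)*107²) + 49847) = 1/((-9 - 10700/3 + (4/3)*11449) + 49847) = 1/((-9 - 10700/3 + 45796/3) + 49847) = 1/(35069/3 + 49847) = 1/(184610/3) = 3/184610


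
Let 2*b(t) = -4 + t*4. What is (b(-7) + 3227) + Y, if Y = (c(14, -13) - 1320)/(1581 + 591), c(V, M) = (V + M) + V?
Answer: 2324329/724 ≈ 3210.4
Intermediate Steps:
c(V, M) = M + 2*V (c(V, M) = (M + V) + V = M + 2*V)
Y = -435/724 (Y = ((-13 + 2*14) - 1320)/(1581 + 591) = ((-13 + 28) - 1320)/2172 = (15 - 1320)*(1/2172) = -1305*1/2172 = -435/724 ≈ -0.60083)
b(t) = -2 + 2*t (b(t) = (-4 + t*4)/2 = (-4 + 4*t)/2 = -2 + 2*t)
(b(-7) + 3227) + Y = ((-2 + 2*(-7)) + 3227) - 435/724 = ((-2 - 14) + 3227) - 435/724 = (-16 + 3227) - 435/724 = 3211 - 435/724 = 2324329/724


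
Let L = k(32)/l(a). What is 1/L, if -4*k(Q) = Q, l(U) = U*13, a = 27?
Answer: -351/8 ≈ -43.875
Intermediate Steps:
l(U) = 13*U
k(Q) = -Q/4
L = -8/351 (L = (-1/4*32)/((13*27)) = -8/351 ≈ -0.022792)
1/L = 1/(-8/351) = -351/8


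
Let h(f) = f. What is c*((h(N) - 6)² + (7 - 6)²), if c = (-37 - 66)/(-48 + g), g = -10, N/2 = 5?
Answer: 1751/58 ≈ 30.190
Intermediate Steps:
N = 10 (N = 2*5 = 10)
c = 103/58 (c = (-37 - 66)/(-48 - 10) = -103/(-58) = -103*(-1/58) = 103/58 ≈ 1.7759)
c*((h(N) - 6)² + (7 - 6)²) = 103*((10 - 6)² + (7 - 6)²)/58 = 103*(4² + 1²)/58 = 103*(16 + 1)/58 = (103/58)*17 = 1751/58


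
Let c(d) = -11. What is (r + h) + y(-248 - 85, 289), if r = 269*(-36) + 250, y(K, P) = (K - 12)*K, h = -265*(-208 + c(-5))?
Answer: 163486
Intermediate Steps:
h = 58035 (h = -265*(-208 - 11) = -265*(-219) = 58035)
y(K, P) = K*(-12 + K) (y(K, P) = (-12 + K)*K = K*(-12 + K))
r = -9434 (r = -9684 + 250 = -9434)
(r + h) + y(-248 - 85, 289) = (-9434 + 58035) + (-248 - 85)*(-12 + (-248 - 85)) = 48601 - 333*(-12 - 333) = 48601 - 333*(-345) = 48601 + 114885 = 163486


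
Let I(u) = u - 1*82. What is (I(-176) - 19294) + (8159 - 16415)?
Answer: -27808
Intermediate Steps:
I(u) = -82 + u (I(u) = u - 82 = -82 + u)
(I(-176) - 19294) + (8159 - 16415) = ((-82 - 176) - 19294) + (8159 - 16415) = (-258 - 19294) - 8256 = -19552 - 8256 = -27808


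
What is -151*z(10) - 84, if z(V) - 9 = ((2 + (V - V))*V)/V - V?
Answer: -235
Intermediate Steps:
z(V) = 11 - V (z(V) = 9 + (((2 + (V - V))*V)/V - V) = 9 + (((2 + 0)*V)/V - V) = 9 + ((2*V)/V - V) = 9 + (2 - V) = 11 - V)
-151*z(10) - 84 = -151*(11 - 1*10) - 84 = -151*(11 - 10) - 84 = -151*1 - 84 = -151 - 84 = -235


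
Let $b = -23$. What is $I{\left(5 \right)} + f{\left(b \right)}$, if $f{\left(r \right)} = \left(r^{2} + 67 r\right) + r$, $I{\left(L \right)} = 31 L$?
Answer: $-880$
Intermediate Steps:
$f{\left(r \right)} = r^{2} + 68 r$
$I{\left(5 \right)} + f{\left(b \right)} = 31 \cdot 5 - 23 \left(68 - 23\right) = 155 - 1035 = -880$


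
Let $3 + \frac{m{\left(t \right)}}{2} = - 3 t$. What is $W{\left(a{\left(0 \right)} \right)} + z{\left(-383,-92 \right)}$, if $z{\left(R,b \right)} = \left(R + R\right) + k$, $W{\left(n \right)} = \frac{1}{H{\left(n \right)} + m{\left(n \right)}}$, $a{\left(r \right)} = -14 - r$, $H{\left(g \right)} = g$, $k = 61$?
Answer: $- \frac{45119}{64} \approx -704.98$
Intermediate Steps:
$m{\left(t \right)} = -6 - 6 t$ ($m{\left(t \right)} = -6 + 2 \left(- 3 t\right) = -6 - 6 t$)
$W{\left(n \right)} = \frac{1}{-6 - 5 n}$ ($W{\left(n \right)} = \frac{1}{n - \left(6 + 6 n\right)} = \frac{1}{-6 - 5 n}$)
$z{\left(R,b \right)} = 61 + 2 R$ ($z{\left(R,b \right)} = \left(R + R\right) + 61 = 2 R + 61 = 61 + 2 R$)
$W{\left(a{\left(0 \right)} \right)} + z{\left(-383,-92 \right)} = - \frac{1}{6 + 5 \left(-14 - 0\right)} + \left(61 + 2 \left(-383\right)\right) = - \frac{1}{6 + 5 \left(-14 + 0\right)} + \left(61 - 766\right) = - \frac{1}{6 + 5 \left(-14\right)} - 705 = - \frac{1}{6 - 70} - 705 = - \frac{1}{-64} - 705 = \left(-1\right) \left(- \frac{1}{64}\right) - 705 = \frac{1}{64} - 705 = - \frac{45119}{64}$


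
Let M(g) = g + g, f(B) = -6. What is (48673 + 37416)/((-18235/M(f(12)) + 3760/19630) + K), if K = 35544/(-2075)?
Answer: 4207918404300/73447345811 ≈ 57.292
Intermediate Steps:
M(g) = 2*g
K = -35544/2075 (K = 35544*(-1/2075) = -35544/2075 ≈ -17.130)
(48673 + 37416)/((-18235/M(f(12)) + 3760/19630) + K) = (48673 + 37416)/((-18235/(2*(-6)) + 3760/19630) - 35544/2075) = 86089/((-18235/(-12) + 3760*(1/19630)) - 35544/2075) = 86089/((-18235*(-1/12) + 376/1963) - 35544/2075) = 86089/((18235/12 + 376/1963) - 35544/2075) = 86089/(35799817/23556 - 35544/2075) = 86089/(73447345811/48878700) = 86089*(48878700/73447345811) = 4207918404300/73447345811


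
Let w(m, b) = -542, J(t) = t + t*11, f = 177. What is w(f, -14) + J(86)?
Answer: 490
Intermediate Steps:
J(t) = 12*t (J(t) = t + 11*t = 12*t)
w(f, -14) + J(86) = -542 + 12*86 = -542 + 1032 = 490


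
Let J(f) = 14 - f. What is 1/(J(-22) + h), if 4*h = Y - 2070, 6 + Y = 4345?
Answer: 4/2413 ≈ 0.0016577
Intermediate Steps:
Y = 4339 (Y = -6 + 4345 = 4339)
h = 2269/4 (h = (4339 - 2070)/4 = (1/4)*2269 = 2269/4 ≈ 567.25)
1/(J(-22) + h) = 1/((14 - 1*(-22)) + 2269/4) = 1/((14 + 22) + 2269/4) = 1/(36 + 2269/4) = 1/(2413/4) = 4/2413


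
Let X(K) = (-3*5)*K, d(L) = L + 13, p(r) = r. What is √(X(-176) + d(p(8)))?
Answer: √2661 ≈ 51.585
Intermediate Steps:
d(L) = 13 + L
X(K) = -15*K
√(X(-176) + d(p(8))) = √(-15*(-176) + (13 + 8)) = √(2640 + 21) = √2661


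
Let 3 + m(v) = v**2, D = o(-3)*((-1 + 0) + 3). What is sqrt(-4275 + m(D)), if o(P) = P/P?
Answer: I*sqrt(4274) ≈ 65.376*I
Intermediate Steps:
o(P) = 1
D = 2 (D = 1*((-1 + 0) + 3) = 1*(-1 + 3) = 1*2 = 2)
m(v) = -3 + v**2
sqrt(-4275 + m(D)) = sqrt(-4275 + (-3 + 2**2)) = sqrt(-4275 + (-3 + 4)) = sqrt(-4275 + 1) = sqrt(-4274) = I*sqrt(4274)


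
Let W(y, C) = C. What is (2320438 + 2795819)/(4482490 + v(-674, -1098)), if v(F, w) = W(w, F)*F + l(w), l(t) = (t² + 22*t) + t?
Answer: 5116257/6117116 ≈ 0.83638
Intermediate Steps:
l(t) = t² + 23*t
v(F, w) = F² + w*(23 + w) (v(F, w) = F*F + w*(23 + w) = F² + w*(23 + w))
(2320438 + 2795819)/(4482490 + v(-674, -1098)) = (2320438 + 2795819)/(4482490 + ((-674)² - 1098*(23 - 1098))) = 5116257/(4482490 + (454276 - 1098*(-1075))) = 5116257/(4482490 + (454276 + 1180350)) = 5116257/(4482490 + 1634626) = 5116257/6117116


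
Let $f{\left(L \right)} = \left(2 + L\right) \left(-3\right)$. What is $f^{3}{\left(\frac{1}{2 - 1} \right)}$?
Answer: $-729$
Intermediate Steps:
$f{\left(L \right)} = -6 - 3 L$
$f^{3}{\left(\frac{1}{2 - 1} \right)} = \left(-6 - \frac{3}{2 - 1}\right)^{3} = \left(-6 - \frac{3}{1}\right)^{3} = \left(-6 - 3\right)^{3} = \left(-9\right)^{3} = -729$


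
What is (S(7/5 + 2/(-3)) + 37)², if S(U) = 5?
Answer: 1764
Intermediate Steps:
(S(7/5 + 2/(-3)) + 37)² = (5 + 37)² = 42² = 1764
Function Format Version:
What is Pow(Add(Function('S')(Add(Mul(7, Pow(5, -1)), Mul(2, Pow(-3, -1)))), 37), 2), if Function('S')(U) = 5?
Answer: 1764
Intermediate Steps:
Pow(Add(Function('S')(Add(Mul(7, Pow(5, -1)), Mul(2, Pow(-3, -1)))), 37), 2) = Pow(Add(5, 37), 2) = Pow(42, 2) = 1764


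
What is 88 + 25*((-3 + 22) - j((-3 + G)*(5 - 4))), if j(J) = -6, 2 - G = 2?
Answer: 713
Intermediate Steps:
G = 0 (G = 2 - 1*2 = 2 - 2 = 0)
88 + 25*((-3 + 22) - j((-3 + G)*(5 - 4))) = 88 + 25*((-3 + 22) - 1*(-6)) = 88 + 25*(19 + 6) = 88 + 25*25 = 88 + 625 = 713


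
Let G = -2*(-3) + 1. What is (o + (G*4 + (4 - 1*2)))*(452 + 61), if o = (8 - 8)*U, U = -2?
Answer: 15390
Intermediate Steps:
G = 7 (G = 6 + 1 = 7)
o = 0 (o = (8 - 8)*(-2) = 0*(-2) = 0)
(o + (G*4 + (4 - 1*2)))*(452 + 61) = (0 + (7*4 + (4 - 1*2)))*(452 + 61) = (0 + (28 + (4 - 2)))*513 = (0 + (28 + 2))*513 = (0 + 30)*513 = 30*513 = 15390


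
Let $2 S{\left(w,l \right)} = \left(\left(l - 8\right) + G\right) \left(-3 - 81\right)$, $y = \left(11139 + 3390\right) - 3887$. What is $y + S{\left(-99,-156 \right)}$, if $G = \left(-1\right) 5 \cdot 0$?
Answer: $17530$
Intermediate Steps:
$G = 0$ ($G = \left(-5\right) 0 = 0$)
$y = 10642$ ($y = 14529 - 3887 = 10642$)
$S{\left(w,l \right)} = 336 - 42 l$ ($S{\left(w,l \right)} = \frac{\left(\left(l - 8\right) + 0\right) \left(-3 - 81\right)}{2} = \frac{\left(\left(-8 + l\right) + 0\right) \left(-84\right)}{2} = \frac{\left(-8 + l\right) \left(-84\right)}{2} = \frac{672 - 84 l}{2} = 336 - 42 l$)
$y + S{\left(-99,-156 \right)} = 10642 + \left(336 - -6552\right) = 10642 + \left(336 + 6552\right) = 10642 + 6888 = 17530$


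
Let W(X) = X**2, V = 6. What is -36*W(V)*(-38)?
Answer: 49248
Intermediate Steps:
-36*W(V)*(-38) = -36*6**2*(-38) = -36*36*(-38) = -1296*(-38) = 49248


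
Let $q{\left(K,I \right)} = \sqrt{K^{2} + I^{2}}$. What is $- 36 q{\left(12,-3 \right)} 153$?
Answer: $- 16524 \sqrt{17} \approx -68130.0$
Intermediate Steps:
$q{\left(K,I \right)} = \sqrt{I^{2} + K^{2}}$
$- 36 q{\left(12,-3 \right)} 153 = - 36 \sqrt{\left(-3\right)^{2} + 12^{2}} \cdot 153 = - 36 \sqrt{9 + 144} \cdot 153 = - 36 \sqrt{153} \cdot 153 = - 36 \cdot 3 \sqrt{17} \cdot 153 = - 108 \sqrt{17} \cdot 153 = - 16524 \sqrt{17}$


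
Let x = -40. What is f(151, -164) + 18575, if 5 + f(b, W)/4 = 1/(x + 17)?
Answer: 426761/23 ≈ 18555.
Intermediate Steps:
f(b, W) = -464/23 (f(b, W) = -20 + 4/(-40 + 17) = -20 + 4/(-23) = -20 + 4*(-1/23) = -20 - 4/23 = -464/23)
f(151, -164) + 18575 = -464/23 + 18575 = 426761/23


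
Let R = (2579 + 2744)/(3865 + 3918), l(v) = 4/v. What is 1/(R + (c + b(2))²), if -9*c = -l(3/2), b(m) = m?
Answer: 5673807/33798319 ≈ 0.16787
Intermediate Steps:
R = 5323/7783 ≈ 0.68393
c = 8/27 (c = -(-1)*4/((3/2))/9 = -(-1)*4/((3*(½)))/9 = -(-1)*4/(3/2)/9 = -(-1)*4*(⅔)/9 = -(-1)*8/(9*3) = -⅑*(-8/3) = 8/27 ≈ 0.29630)
1/(R + (c + b(2))²) = 1/(5323/7783 + (8/27 + 2)²) = 1/(5323/7783 + (62/27)²) = 1/(5323/7783 + 3844/729) = 1/(33798319/5673807) = 5673807/33798319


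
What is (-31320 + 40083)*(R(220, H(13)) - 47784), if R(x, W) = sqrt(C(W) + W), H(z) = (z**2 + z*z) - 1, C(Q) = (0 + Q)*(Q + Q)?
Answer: -418731192 + 131445*sqrt(1011) ≈ -4.1455e+8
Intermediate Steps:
C(Q) = 2*Q**2 (C(Q) = Q*(2*Q) = 2*Q**2)
H(z) = -1 + 2*z**2 (H(z) = (z**2 + z**2) - 1 = 2*z**2 - 1 = -1 + 2*z**2)
R(x, W) = sqrt(W + 2*W**2) (R(x, W) = sqrt(2*W**2 + W) = sqrt(W + 2*W**2))
(-31320 + 40083)*(R(220, H(13)) - 47784) = (-31320 + 40083)*(sqrt((-1 + 2*13**2)*(1 + 2*(-1 + 2*13**2))) - 47784) = 8763*(sqrt((-1 + 2*169)*(1 + 2*(-1 + 2*169))) - 47784) = 8763*(sqrt((-1 + 338)*(1 + 2*(-1 + 338))) - 47784) = 8763*(sqrt(337*(1 + 2*337)) - 47784) = 8763*(sqrt(337*(1 + 674)) - 47784) = 8763*(sqrt(337*675) - 47784) = 8763*(sqrt(227475) - 47784) = 8763*(15*sqrt(1011) - 47784) = 8763*(-47784 + 15*sqrt(1011)) = -418731192 + 131445*sqrt(1011)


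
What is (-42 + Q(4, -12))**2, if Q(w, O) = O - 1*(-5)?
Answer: 2401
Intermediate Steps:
Q(w, O) = 5 + O (Q(w, O) = O + 5 = 5 + O)
(-42 + Q(4, -12))**2 = (-42 + (5 - 12))**2 = (-42 - 7)**2 = (-49)**2 = 2401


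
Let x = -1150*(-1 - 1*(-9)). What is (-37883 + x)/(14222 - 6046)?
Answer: -47083/8176 ≈ -5.7587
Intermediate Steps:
x = -9200 (x = -1150*(-1 + 9) = -1150*8 = -9200)
(-37883 + x)/(14222 - 6046) = (-37883 - 9200)/(14222 - 6046) = -47083/8176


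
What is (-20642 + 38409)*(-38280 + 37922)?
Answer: -6360586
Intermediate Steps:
(-20642 + 38409)*(-38280 + 37922) = 17767*(-358) = -6360586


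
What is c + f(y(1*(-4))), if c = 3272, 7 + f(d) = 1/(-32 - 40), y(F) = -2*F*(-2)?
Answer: 235079/72 ≈ 3265.0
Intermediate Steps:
y(F) = 4*F
f(d) = -505/72 (f(d) = -7 + 1/(-32 - 40) = -7 + 1/(-72) = -7 - 1/72 = -505/72)
c + f(y(1*(-4))) = 3272 - 505/72 = 235079/72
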